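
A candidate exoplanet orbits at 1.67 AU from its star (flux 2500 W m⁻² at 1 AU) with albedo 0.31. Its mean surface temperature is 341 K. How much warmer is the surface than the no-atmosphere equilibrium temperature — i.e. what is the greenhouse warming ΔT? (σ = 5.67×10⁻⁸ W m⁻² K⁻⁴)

ΔT ≈ 112.5 K

S = 2500/1.67² = 896.4 W m⁻².
T_eq = [S(1−A)/(4σ)]^(1/4) = [896.4×0.69/(4×5.67×10⁻⁸)]^(1/4) = 228.5 K.
ΔT = T_surf − T_eq = 341 − 228.5.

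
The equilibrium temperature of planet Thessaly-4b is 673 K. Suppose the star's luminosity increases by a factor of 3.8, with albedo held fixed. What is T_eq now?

T_eq ≈ 940 K

T_eq ∝ L^(1/4) · d^(−1/2).
T′ = 673 × 3.8^(1/4) = 940 K.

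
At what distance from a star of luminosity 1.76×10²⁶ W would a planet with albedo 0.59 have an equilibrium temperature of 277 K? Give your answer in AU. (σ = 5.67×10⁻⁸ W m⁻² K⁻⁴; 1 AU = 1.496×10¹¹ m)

d ≈ 0.438 AU

From T_eq⁴ = L(1−A)/(16πσd²): d = √[L(1−A)/(16πσT_eq⁴)].
d = √[1.76×10²⁶ × 0.41 / (16π × 5.67×10⁻⁸ × (277)⁴)] = 6.56×10¹⁰ m = 0.438 AU.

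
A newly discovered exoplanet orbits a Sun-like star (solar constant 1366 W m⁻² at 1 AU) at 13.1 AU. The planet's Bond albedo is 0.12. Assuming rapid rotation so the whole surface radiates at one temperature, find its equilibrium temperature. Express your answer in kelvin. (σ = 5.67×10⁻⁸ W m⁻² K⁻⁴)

T_eq ≈ 74.5 K

Flux at 13.1 AU: S = 1366/13.1² = 7.96 W m⁻².
Energy balance: absorbed = emitted ⇒ πR²·S(1−A) = 4πR²·σT_eq⁴, so T_eq⁴ = S(1−A)/(4σ).
T_eq = [7.96 × 0.88 / (4 × 5.67×10⁻⁸)]^(1/4) = (3.09×10⁷)^(1/4) = 74.5 K.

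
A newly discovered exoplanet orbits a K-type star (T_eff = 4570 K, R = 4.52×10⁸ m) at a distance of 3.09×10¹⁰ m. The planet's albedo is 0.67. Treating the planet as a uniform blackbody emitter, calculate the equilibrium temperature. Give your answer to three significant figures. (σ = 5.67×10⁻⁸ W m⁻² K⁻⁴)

L = 4πR_⋆²σT_⋆⁴ = 4π(4.52×10⁸)² × 5.67×10⁻⁸ × (4570)⁴ = 6.35×10²⁵ W.
S = L/(4πd²) = 5290 W m⁻².
Energy balance: absorbed = emitted ⇒ πR²·S(1−A) = 4πR²·σT_eq⁴, so T_eq⁴ = S(1−A)/(4σ).
T_eq = [5290 × 0.33 / (4 × 5.67×10⁻⁸)]^(1/4) = (7.70×10⁹)^(1/4) = 296 K.

T_eq ≈ 296 K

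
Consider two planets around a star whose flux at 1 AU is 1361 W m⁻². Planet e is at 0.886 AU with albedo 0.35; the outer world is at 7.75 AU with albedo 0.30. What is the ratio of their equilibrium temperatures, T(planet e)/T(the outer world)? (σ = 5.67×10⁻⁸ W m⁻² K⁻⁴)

T_eq = [S₀(1−A)/(4σd²)]^(1/4), so T ∝ (1−A)^(1/4) / √d.
T₁ = [1361×0.65/(4×5.67×10⁻⁸×0.886²)]^(1/4) = 265.50 K.
T₂ = [1361×0.70/(4×5.67×10⁻⁸×7.75²)]^(1/4) = 91.45 K.

T₁/T₂ ≈ 2.903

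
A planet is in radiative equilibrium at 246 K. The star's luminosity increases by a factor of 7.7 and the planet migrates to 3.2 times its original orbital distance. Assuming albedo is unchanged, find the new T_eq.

T_eq ∝ L^(1/4) · d^(−1/2).
T′ = 246 × 7.7^(1/4) / 3.2^(1/2) = 229 K.

T_eq ≈ 229 K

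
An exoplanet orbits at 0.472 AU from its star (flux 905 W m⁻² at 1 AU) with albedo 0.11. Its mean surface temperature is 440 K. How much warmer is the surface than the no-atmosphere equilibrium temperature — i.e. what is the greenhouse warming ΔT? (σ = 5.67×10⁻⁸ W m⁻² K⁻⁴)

ΔT ≈ 84.7 K

S = 905/0.472² = 4062 W m⁻².
T_eq = [S(1−A)/(4σ)]^(1/4) = [4062×0.89/(4×5.67×10⁻⁸)]^(1/4) = 355.3 K.
ΔT = T_surf − T_eq = 440 − 355.3.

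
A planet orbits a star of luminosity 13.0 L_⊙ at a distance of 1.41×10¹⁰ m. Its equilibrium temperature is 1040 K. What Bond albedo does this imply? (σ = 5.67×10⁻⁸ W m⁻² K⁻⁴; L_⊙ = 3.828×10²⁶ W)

L = 13.0 × 3.828×10²⁶ = 4.98×10²⁷ W.
Flux: S = L/(4πd²) = 4.98×10²⁷/(4π×(1.41×10¹⁰)²) = 1.99×10⁶ W m⁻².
From T_eq⁴ = S(1−A)/(4σ): 1−A = 4σT_eq⁴/S.
1−A = 4 × 5.67×10⁻⁸ × (1040)⁴ / 1.99×10⁶ = 0.133.

A ≈ 0.87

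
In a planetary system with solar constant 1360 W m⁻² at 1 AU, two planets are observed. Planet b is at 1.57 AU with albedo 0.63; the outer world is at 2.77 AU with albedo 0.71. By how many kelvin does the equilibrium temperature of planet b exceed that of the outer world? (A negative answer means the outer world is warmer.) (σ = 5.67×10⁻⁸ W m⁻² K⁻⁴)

ΔT ≈ 50.5 K

T_eq = [S₀(1−A)/(4σd²)]^(1/4), so T ∝ (1−A)^(1/4) / √d.
T₁ = [1360×0.37/(4×5.67×10⁻⁸×1.57²)]^(1/4) = 173.21 K.
T₂ = [1360×0.29/(4×5.67×10⁻⁸×2.77²)]^(1/4) = 122.70 K.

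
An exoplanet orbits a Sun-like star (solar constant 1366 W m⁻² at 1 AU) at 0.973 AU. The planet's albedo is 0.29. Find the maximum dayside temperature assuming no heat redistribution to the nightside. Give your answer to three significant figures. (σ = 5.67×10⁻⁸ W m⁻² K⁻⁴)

T_ss ≈ 367 K

Flux at 0.973 AU: S = 1366/0.973² = 1440 W m⁻².
With no redistribution each surface element balances locally: S(1−A) = σT⁴.
T = [1440 × 0.71 / 5.67×10⁻⁸]^(1/4) = (1.81×10¹⁰)^(1/4) = 367 K.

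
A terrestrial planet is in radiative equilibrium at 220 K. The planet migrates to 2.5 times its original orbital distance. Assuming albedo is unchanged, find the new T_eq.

T_eq ≈ 139 K

T_eq ∝ L^(1/4) · d^(−1/2).
T′ = 220 / 2.5^(1/2) = 139 K.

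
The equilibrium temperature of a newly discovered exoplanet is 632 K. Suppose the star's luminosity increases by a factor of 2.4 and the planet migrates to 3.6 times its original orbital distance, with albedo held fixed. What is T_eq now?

T_eq ∝ L^(1/4) · d^(−1/2).
T′ = 632 × 2.4^(1/4) / 3.6^(1/2) = 415 K.

T_eq ≈ 415 K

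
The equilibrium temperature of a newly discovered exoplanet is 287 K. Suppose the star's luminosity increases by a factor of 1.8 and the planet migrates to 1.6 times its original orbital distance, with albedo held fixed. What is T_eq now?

T_eq ∝ L^(1/4) · d^(−1/2).
T′ = 287 × 1.8^(1/4) / 1.6^(1/2) = 263 K.

T_eq ≈ 263 K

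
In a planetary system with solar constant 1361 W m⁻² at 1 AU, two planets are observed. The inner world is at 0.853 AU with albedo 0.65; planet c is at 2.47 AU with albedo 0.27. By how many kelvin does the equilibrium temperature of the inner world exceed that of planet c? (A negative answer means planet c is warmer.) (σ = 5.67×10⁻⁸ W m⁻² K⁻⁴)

T_eq = [S₀(1−A)/(4σd²)]^(1/4), so T ∝ (1−A)^(1/4) / √d.
T₁ = [1361×0.35/(4×5.67×10⁻⁸×0.853²)]^(1/4) = 231.79 K.
T₂ = [1361×0.73/(4×5.67×10⁻⁸×2.47²)]^(1/4) = 163.70 K.

ΔT ≈ 68.1 K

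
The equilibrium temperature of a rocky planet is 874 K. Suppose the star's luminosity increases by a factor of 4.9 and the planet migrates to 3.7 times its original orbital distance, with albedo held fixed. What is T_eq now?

T_eq ≈ 676 K

T_eq ∝ L^(1/4) · d^(−1/2).
T′ = 874 × 4.9^(1/4) / 3.7^(1/2) = 676 K.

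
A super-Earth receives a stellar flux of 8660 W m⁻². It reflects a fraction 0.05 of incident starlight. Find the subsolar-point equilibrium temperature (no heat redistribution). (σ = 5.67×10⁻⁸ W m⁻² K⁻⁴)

T_ss ≈ 617 K

At the subsolar point the surface absorbs S(1−A) and emits σT⁴ per unit area — no factor of 4, since only the local patch is in balance.
T = [8660 × 0.95 / 5.67×10⁻⁸]^(1/4) = (1.45×10¹¹)^(1/4) = 617 K.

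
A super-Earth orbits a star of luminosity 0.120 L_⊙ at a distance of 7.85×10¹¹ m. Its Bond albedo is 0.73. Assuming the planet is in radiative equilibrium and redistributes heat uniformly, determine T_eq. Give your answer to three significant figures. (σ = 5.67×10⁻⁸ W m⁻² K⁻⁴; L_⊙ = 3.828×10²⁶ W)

L = 0.120 × 3.828×10²⁶ = 4.59×10²⁵ W.
Flux: S = L/(4πd²) = 4.59×10²⁵/(4π×(7.85×10¹¹)²) = 5.93 W m⁻².
Energy balance: absorbed = emitted ⇒ πR²·S(1−A) = 4πR²·σT_eq⁴, so T_eq⁴ = S(1−A)/(4σ).
T_eq = [5.93 × 0.27 / (4 × 5.67×10⁻⁸)]^(1/4) = (7.06×10⁶)^(1/4) = 51.6 K.

T_eq ≈ 51.6 K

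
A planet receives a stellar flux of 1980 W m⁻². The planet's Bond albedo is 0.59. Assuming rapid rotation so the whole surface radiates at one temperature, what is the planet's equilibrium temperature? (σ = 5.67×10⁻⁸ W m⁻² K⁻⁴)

T_eq ≈ 245 K

Energy balance: absorbed = emitted ⇒ πR²·S(1−A) = 4πR²·σT_eq⁴, so T_eq⁴ = S(1−A)/(4σ).
T_eq = [1980 × 0.41 / (4 × 5.67×10⁻⁸)]^(1/4) = (3.58×10⁹)^(1/4) = 245 K.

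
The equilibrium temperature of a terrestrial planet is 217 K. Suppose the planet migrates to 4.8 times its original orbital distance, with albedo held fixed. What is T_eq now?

T_eq ≈ 99.0 K

T_eq ∝ L^(1/4) · d^(−1/2).
T′ = 217 / 4.8^(1/2) = 99.0 K.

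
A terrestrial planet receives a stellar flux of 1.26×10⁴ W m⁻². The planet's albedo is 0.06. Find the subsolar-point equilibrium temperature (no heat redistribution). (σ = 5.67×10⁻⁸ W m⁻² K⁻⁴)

T_ss ≈ 676 K

At the subsolar point the surface absorbs S(1−A) and emits σT⁴ per unit area — no factor of 4, since only the local patch is in balance.
T = [1.26×10⁴ × 0.94 / 5.67×10⁻⁸]^(1/4) = (2.09×10¹¹)^(1/4) = 676 K.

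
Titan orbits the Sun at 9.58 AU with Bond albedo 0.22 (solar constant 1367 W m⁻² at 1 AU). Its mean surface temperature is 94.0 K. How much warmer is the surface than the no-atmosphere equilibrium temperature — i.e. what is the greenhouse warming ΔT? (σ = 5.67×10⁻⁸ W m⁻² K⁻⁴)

S = 1367/9.58² = 14.89 W m⁻².
T_eq = [S(1−A)/(4σ)]^(1/4) = [14.89×0.78/(4×5.67×10⁻⁸)]^(1/4) = 84.6 K.
ΔT = T_surf − T_eq = 94 − 84.6.

ΔT ≈ 9.4 K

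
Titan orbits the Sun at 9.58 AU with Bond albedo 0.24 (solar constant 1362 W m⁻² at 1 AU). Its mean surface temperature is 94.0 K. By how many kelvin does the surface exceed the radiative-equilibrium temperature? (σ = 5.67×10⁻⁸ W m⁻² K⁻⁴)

ΔT ≈ 10.0 K

S = 1362/9.58² = 14.84 W m⁻².
T_eq = [S(1−A)/(4σ)]^(1/4) = [14.84×0.76/(4×5.67×10⁻⁸)]^(1/4) = 84.0 K.
ΔT = T_surf − T_eq = 94 − 84.0.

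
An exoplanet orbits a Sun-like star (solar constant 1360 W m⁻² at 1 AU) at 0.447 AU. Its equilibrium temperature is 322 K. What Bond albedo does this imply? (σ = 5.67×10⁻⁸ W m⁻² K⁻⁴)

Flux at 0.447 AU: S = 1360/0.447² = 6810 W m⁻².
From T_eq⁴ = S(1−A)/(4σ): 1−A = 4σT_eq⁴/S.
1−A = 4 × 5.67×10⁻⁸ × (322)⁴ / 6810 = 0.358.

A ≈ 0.64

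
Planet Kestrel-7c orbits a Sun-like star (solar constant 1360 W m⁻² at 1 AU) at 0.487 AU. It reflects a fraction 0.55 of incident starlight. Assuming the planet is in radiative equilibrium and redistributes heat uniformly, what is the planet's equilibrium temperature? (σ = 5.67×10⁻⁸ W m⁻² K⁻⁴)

Flux at 0.487 AU: S = 1360/0.487² = 5730 W m⁻².
Energy balance: absorbed = emitted ⇒ πR²·S(1−A) = 4πR²·σT_eq⁴, so T_eq⁴ = S(1−A)/(4σ).
T_eq = [5730 × 0.45 / (4 × 5.67×10⁻⁸)]^(1/4) = (1.14×10¹⁰)^(1/4) = 327 K.

T_eq ≈ 327 K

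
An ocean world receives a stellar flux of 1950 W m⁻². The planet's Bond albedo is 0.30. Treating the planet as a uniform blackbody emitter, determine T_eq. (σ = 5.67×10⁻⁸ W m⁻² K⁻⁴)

T_eq ≈ 279 K

Energy balance: absorbed = emitted ⇒ πR²·S(1−A) = 4πR²·σT_eq⁴, so T_eq⁴ = S(1−A)/(4σ).
T_eq = [1950 × 0.70 / (4 × 5.67×10⁻⁸)]^(1/4) = (6.02×10⁹)^(1/4) = 279 K.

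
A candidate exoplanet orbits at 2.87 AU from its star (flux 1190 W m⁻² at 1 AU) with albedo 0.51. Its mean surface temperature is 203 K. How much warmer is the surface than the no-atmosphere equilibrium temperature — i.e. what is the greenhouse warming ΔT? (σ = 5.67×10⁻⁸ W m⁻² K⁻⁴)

S = 1190/2.87² = 144.5 W m⁻².
T_eq = [S(1−A)/(4σ)]^(1/4) = [144.5×0.49/(4×5.67×10⁻⁸)]^(1/4) = 132.9 K.
ΔT = T_surf − T_eq = 203 − 132.9.

ΔT ≈ 70.1 K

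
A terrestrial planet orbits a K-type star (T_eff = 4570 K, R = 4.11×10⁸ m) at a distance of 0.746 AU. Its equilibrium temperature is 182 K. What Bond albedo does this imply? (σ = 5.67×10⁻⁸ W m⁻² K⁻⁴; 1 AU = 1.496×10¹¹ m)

d = 0.746 AU = 1.12×10¹¹ m.
L = 4πR_⋆²σT_⋆⁴ = 4π(4.11×10⁸)² × 5.67×10⁻⁸ × (4570)⁴ = 5.25×10²⁵ W.
S = L/(4πd²) = 335 W m⁻².
From T_eq⁴ = S(1−A)/(4σ): 1−A = 4σT_eq⁴/S.
1−A = 4 × 5.67×10⁻⁸ × (182)⁴ / 335 = 0.742.

A ≈ 0.26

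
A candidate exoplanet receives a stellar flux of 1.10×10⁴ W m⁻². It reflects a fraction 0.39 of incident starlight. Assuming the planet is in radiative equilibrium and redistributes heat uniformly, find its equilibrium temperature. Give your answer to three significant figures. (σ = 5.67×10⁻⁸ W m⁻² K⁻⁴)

T_eq ≈ 415 K

Energy balance: absorbed = emitted ⇒ πR²·S(1−A) = 4πR²·σT_eq⁴, so T_eq⁴ = S(1−A)/(4σ).
T_eq = [1.10×10⁴ × 0.61 / (4 × 5.67×10⁻⁸)]^(1/4) = (2.96×10¹⁰)^(1/4) = 415 K.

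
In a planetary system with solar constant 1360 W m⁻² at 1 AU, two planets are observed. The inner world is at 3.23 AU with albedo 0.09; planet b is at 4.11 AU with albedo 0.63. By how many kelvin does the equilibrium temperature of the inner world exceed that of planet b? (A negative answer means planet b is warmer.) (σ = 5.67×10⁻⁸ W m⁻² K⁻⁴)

ΔT ≈ 44.2 K

T_eq = [S₀(1−A)/(4σd²)]^(1/4), so T ∝ (1−A)^(1/4) / √d.
T₁ = [1360×0.91/(4×5.67×10⁻⁸×3.23²)]^(1/4) = 151.23 K.
T₂ = [1360×0.37/(4×5.67×10⁻⁸×4.11²)]^(1/4) = 107.05 K.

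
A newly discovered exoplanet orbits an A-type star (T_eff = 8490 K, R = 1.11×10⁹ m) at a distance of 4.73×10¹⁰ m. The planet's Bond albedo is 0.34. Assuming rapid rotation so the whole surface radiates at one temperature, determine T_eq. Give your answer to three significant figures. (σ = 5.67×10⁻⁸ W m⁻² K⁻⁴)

T_eq ≈ 829 K

L = 4πR_⋆²σT_⋆⁴ = 4π(1.11×10⁹)² × 5.67×10⁻⁸ × (8490)⁴ = 4.56×10²⁷ W.
S = L/(4πd²) = 1.62×10⁵ W m⁻².
Energy balance: absorbed = emitted ⇒ πR²·S(1−A) = 4πR²·σT_eq⁴, so T_eq⁴ = S(1−A)/(4σ).
T_eq = [1.62×10⁵ × 0.66 / (4 × 5.67×10⁻⁸)]^(1/4) = (4.72×10¹¹)^(1/4) = 829 K.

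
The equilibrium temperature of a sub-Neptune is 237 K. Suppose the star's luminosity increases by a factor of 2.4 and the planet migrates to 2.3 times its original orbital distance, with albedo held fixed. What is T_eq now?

T_eq ≈ 195 K

T_eq ∝ L^(1/4) · d^(−1/2).
T′ = 237 × 2.4^(1/4) / 2.3^(1/2) = 195 K.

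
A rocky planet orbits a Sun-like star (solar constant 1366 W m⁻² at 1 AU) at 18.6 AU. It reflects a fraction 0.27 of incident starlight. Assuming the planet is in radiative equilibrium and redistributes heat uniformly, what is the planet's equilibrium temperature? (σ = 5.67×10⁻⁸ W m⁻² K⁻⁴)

Flux at 18.6 AU: S = 1366/18.6² = 3.95 W m⁻².
Energy balance: absorbed = emitted ⇒ πR²·S(1−A) = 4πR²·σT_eq⁴, so T_eq⁴ = S(1−A)/(4σ).
T_eq = [3.95 × 0.73 / (4 × 5.67×10⁻⁸)]^(1/4) = (1.27×10⁷)^(1/4) = 59.7 K.

T_eq ≈ 59.7 K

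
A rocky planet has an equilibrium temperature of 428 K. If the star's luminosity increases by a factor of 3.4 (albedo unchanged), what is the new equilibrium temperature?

T_eq ≈ 581 K

T_eq ∝ L^(1/4) · d^(−1/2).
T′ = 428 × 3.4^(1/4) = 581 K.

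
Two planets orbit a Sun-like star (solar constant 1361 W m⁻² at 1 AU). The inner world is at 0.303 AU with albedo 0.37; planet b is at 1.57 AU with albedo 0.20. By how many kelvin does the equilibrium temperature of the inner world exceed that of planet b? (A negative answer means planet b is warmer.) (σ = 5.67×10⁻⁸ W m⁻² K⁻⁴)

ΔT ≈ 240.4 K

T_eq = [S₀(1−A)/(4σd²)]^(1/4), so T ∝ (1−A)^(1/4) / √d.
T₁ = [1361×0.63/(4×5.67×10⁻⁸×0.303²)]^(1/4) = 450.47 K.
T₂ = [1361×0.80/(4×5.67×10⁻⁸×1.57²)]^(1/4) = 210.08 K.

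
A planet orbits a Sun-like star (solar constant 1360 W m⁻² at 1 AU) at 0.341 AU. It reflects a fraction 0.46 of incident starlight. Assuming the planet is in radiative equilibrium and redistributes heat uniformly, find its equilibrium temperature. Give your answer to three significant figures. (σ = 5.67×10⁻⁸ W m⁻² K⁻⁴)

T_eq ≈ 409 K

Flux at 0.341 AU: S = 1360/0.341² = 1.17×10⁴ W m⁻².
Energy balance: absorbed = emitted ⇒ πR²·S(1−A) = 4πR²·σT_eq⁴, so T_eq⁴ = S(1−A)/(4σ).
T_eq = [1.17×10⁴ × 0.54 / (4 × 5.67×10⁻⁸)]^(1/4) = (2.78×10¹⁰)^(1/4) = 409 K.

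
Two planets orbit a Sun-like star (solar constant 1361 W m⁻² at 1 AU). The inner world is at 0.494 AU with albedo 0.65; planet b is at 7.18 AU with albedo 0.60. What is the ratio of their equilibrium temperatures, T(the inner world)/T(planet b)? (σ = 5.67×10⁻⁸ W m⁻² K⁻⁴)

T₁/T₂ ≈ 3.687

T_eq = [S₀(1−A)/(4σd²)]^(1/4), so T ∝ (1−A)^(1/4) / √d.
T₁ = [1361×0.35/(4×5.67×10⁻⁸×0.494²)]^(1/4) = 304.58 K.
T₂ = [1361×0.40/(4×5.67×10⁻⁸×7.18²)]^(1/4) = 82.61 K.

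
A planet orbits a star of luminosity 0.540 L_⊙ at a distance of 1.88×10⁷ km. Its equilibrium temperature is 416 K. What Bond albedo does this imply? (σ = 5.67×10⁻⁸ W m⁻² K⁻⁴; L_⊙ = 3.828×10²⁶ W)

d = 1.88×10⁷ km = 1.88×10¹⁰ m.
L = 0.540 × 3.828×10²⁶ = 2.07×10²⁶ W.
Flux: S = L/(4πd²) = 2.07×10²⁶/(4π×(1.88×10¹⁰)²) = 4.65×10⁴ W m⁻².
From T_eq⁴ = S(1−A)/(4σ): 1−A = 4σT_eq⁴/S.
1−A = 4 × 5.67×10⁻⁸ × (416)⁴ / 4.65×10⁴ = 0.146.

A ≈ 0.85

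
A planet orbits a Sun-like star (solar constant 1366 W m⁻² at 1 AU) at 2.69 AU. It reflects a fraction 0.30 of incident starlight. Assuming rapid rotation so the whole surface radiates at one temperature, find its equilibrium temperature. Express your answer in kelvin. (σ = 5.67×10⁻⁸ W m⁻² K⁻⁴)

Flux at 2.69 AU: S = 1366/2.69² = 189 W m⁻².
Energy balance: absorbed = emitted ⇒ πR²·S(1−A) = 4πR²·σT_eq⁴, so T_eq⁴ = S(1−A)/(4σ).
T_eq = [189 × 0.70 / (4 × 5.67×10⁻⁸)]^(1/4) = (5.83×10⁸)^(1/4) = 155 K.

T_eq ≈ 155 K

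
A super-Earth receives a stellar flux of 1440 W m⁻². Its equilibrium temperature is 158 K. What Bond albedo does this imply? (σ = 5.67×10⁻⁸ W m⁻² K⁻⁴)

A ≈ 0.90

From T_eq⁴ = S(1−A)/(4σ): 1−A = 4σT_eq⁴/S.
1−A = 4 × 5.67×10⁻⁸ × (158)⁴ / 1440 = 0.098.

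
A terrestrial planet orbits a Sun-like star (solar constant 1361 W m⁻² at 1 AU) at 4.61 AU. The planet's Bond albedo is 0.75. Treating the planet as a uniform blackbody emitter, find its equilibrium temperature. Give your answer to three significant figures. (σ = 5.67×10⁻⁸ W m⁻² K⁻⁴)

Flux at 4.61 AU: S = 1361/4.61² = 64.0 W m⁻².
Energy balance: absorbed = emitted ⇒ πR²·S(1−A) = 4πR²·σT_eq⁴, so T_eq⁴ = S(1−A)/(4σ).
T_eq = [64.0 × 0.25 / (4 × 5.67×10⁻⁸)]^(1/4) = (7.06×10⁷)^(1/4) = 91.7 K.

T_eq ≈ 91.7 K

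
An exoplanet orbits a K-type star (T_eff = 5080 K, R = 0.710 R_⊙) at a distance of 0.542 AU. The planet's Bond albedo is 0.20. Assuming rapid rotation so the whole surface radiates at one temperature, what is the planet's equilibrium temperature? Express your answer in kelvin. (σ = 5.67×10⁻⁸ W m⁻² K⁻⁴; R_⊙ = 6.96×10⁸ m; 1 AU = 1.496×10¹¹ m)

R_⋆ = 0.710 × 6.96×10⁸ = 4.94×10⁸ m.
d = 0.542 AU = 8.11×10¹⁰ m.
L = 4πR_⋆²σT_⋆⁴ = 4π(4.94×10⁸)² × 5.67×10⁻⁸ × (5080)⁴ = 1.16×10²⁶ W.
S = L/(4πd²) = 1400 W m⁻².
Energy balance: absorbed = emitted ⇒ πR²·S(1−A) = 4πR²·σT_eq⁴, so T_eq⁴ = S(1−A)/(4σ).
T_eq = [1400 × 0.80 / (4 × 5.67×10⁻⁸)]^(1/4) = (4.95×10⁹)^(1/4) = 265 K.

T_eq ≈ 265 K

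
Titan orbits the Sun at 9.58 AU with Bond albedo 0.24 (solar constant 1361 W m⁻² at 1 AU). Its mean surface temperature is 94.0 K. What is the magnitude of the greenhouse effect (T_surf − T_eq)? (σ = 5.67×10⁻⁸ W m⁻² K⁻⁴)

S = 1361/9.58² = 14.83 W m⁻².
T_eq = [S(1−A)/(4σ)]^(1/4) = [14.83×0.76/(4×5.67×10⁻⁸)]^(1/4) = 84.0 K.
ΔT = T_surf − T_eq = 94 − 84.0.

ΔT ≈ 10.0 K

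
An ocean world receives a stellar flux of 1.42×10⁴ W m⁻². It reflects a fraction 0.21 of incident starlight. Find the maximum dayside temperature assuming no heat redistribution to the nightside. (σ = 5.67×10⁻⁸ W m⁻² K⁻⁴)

With no redistribution each surface element balances locally: S(1−A) = σT⁴.
T = [1.42×10⁴ × 0.79 / 5.67×10⁻⁸]^(1/4) = (1.98×10¹¹)^(1/4) = 667 K.

T_ss ≈ 667 K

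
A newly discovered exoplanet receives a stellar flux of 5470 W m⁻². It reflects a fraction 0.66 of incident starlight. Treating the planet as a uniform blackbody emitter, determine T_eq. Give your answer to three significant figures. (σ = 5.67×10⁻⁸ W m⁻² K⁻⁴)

T_eq ≈ 301 K

Energy balance: absorbed = emitted ⇒ πR²·S(1−A) = 4πR²·σT_eq⁴, so T_eq⁴ = S(1−A)/(4σ).
T_eq = [5470 × 0.34 / (4 × 5.67×10⁻⁸)]^(1/4) = (8.20×10⁹)^(1/4) = 301 K.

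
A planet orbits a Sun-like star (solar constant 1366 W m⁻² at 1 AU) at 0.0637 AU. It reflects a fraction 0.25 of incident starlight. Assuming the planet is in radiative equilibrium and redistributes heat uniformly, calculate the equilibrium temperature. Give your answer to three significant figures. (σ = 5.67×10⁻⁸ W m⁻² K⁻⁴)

T_eq ≈ 1030 K

Flux at 0.0637 AU: S = 1366/0.0637² = 3.37×10⁵ W m⁻².
Energy balance: absorbed = emitted ⇒ πR²·S(1−A) = 4πR²·σT_eq⁴, so T_eq⁴ = S(1−A)/(4σ).
T_eq = [3.37×10⁵ × 0.75 / (4 × 5.67×10⁻⁸)]^(1/4) = (1.11×10¹²)^(1/4) = 1030 K.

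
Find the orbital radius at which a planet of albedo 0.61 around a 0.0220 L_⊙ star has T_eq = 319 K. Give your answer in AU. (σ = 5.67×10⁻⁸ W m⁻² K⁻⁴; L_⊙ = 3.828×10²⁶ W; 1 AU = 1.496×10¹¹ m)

L = 0.0220 × 3.828×10²⁶ = 8.42×10²⁴ W.
From T_eq⁴ = L(1−A)/(16πσd²): d = √[L(1−A)/(16πσT_eq⁴)].
d = √[8.42×10²⁴ × 0.39 / (16π × 5.67×10⁻⁸ × (319)⁴)] = 1.05×10¹⁰ m = 0.0705 AU.

d ≈ 0.0705 AU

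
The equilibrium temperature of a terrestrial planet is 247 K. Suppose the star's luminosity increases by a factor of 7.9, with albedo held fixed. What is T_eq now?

T_eq ≈ 414 K

T_eq ∝ L^(1/4) · d^(−1/2).
T′ = 247 × 7.9^(1/4) = 414 K.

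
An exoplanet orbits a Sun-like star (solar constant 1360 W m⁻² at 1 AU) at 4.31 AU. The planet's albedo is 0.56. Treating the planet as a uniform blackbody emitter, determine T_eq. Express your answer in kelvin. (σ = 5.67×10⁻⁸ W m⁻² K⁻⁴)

T_eq ≈ 109 K

Flux at 4.31 AU: S = 1360/4.31² = 73.2 W m⁻².
Energy balance: absorbed = emitted ⇒ πR²·S(1−A) = 4πR²·σT_eq⁴, so T_eq⁴ = S(1−A)/(4σ).
T_eq = [73.2 × 0.44 / (4 × 5.67×10⁻⁸)]^(1/4) = (1.42×10⁸)^(1/4) = 109 K.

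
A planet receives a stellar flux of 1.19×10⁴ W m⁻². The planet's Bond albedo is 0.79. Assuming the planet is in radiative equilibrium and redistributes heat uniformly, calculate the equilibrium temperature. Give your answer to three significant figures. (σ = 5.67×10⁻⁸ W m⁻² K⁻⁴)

Energy balance: absorbed = emitted ⇒ πR²·S(1−A) = 4πR²·σT_eq⁴, so T_eq⁴ = S(1−A)/(4σ).
T_eq = [1.19×10⁴ × 0.21 / (4 × 5.67×10⁻⁸)]^(1/4) = (1.10×10¹⁰)^(1/4) = 324 K.

T_eq ≈ 324 K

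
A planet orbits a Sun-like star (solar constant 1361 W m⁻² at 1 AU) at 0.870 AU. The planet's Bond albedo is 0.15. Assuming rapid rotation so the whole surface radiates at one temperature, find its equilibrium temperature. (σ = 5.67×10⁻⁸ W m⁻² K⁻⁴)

T_eq ≈ 287 K

Flux at 0.870 AU: S = 1361/0.870² = 1800 W m⁻².
Energy balance: absorbed = emitted ⇒ πR²·S(1−A) = 4πR²·σT_eq⁴, so T_eq⁴ = S(1−A)/(4σ).
T_eq = [1800 × 0.85 / (4 × 5.67×10⁻⁸)]^(1/4) = (6.74×10⁹)^(1/4) = 287 K.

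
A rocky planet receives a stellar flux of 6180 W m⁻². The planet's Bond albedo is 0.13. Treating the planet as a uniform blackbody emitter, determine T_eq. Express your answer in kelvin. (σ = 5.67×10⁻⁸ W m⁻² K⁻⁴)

Energy balance: absorbed = emitted ⇒ πR²·S(1−A) = 4πR²·σT_eq⁴, so T_eq⁴ = S(1−A)/(4σ).
T_eq = [6180 × 0.87 / (4 × 5.67×10⁻⁸)]^(1/4) = (2.37×10¹⁰)^(1/4) = 392 K.

T_eq ≈ 392 K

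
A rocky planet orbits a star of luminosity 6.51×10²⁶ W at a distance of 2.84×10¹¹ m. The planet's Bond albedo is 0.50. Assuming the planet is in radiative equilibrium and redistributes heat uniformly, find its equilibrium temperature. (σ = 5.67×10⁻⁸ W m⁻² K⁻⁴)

Flux: S = L/(4πd²) = 6.51×10²⁶/(4π×(2.84×10¹¹)²) = 642 W m⁻².
Energy balance: absorbed = emitted ⇒ πR²·S(1−A) = 4πR²·σT_eq⁴, so T_eq⁴ = S(1−A)/(4σ).
T_eq = [642 × 0.50 / (4 × 5.67×10⁻⁸)]^(1/4) = (1.42×10⁹)^(1/4) = 194 K.

T_eq ≈ 194 K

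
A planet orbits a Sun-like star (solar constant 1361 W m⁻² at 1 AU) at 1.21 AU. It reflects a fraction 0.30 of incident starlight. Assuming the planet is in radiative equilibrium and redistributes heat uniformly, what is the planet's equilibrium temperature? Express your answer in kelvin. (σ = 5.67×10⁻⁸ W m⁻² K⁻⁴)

Flux at 1.21 AU: S = 1361/1.21² = 930 W m⁻².
Energy balance: absorbed = emitted ⇒ πR²·S(1−A) = 4πR²·σT_eq⁴, so T_eq⁴ = S(1−A)/(4σ).
T_eq = [930 × 0.70 / (4 × 5.67×10⁻⁸)]^(1/4) = (2.87×10⁹)^(1/4) = 231 K.

T_eq ≈ 231 K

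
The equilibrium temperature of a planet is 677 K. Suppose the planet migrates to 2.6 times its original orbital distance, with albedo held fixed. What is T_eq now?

T_eq ≈ 420 K

T_eq ∝ L^(1/4) · d^(−1/2).
T′ = 677 / 2.6^(1/2) = 420 K.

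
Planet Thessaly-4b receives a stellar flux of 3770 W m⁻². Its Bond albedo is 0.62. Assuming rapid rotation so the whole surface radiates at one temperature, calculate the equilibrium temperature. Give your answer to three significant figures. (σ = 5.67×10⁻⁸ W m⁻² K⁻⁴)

T_eq ≈ 282 K

Energy balance: absorbed = emitted ⇒ πR²·S(1−A) = 4πR²·σT_eq⁴, so T_eq⁴ = S(1−A)/(4σ).
T_eq = [3770 × 0.38 / (4 × 5.67×10⁻⁸)]^(1/4) = (6.32×10⁹)^(1/4) = 282 K.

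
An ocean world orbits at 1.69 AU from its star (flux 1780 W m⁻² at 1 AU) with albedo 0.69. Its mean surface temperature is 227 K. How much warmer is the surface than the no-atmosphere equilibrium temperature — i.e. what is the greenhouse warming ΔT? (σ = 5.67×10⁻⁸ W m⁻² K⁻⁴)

ΔT ≈ 56.2 K

S = 1780/1.69² = 623.2 W m⁻².
T_eq = [S(1−A)/(4σ)]^(1/4) = [623.2×0.31/(4×5.67×10⁻⁸)]^(1/4) = 170.8 K.
ΔT = T_surf − T_eq = 227 − 170.8.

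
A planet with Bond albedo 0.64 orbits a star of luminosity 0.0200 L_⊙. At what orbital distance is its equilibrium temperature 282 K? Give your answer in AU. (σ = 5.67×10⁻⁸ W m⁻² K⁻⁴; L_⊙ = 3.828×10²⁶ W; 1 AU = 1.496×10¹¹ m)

d ≈ 0.0827 AU

L = 0.0200 × 3.828×10²⁶ = 7.66×10²⁴ W.
From T_eq⁴ = L(1−A)/(16πσd²): d = √[L(1−A)/(16πσT_eq⁴)].
d = √[7.66×10²⁴ × 0.36 / (16π × 5.67×10⁻⁸ × (282)⁴)] = 1.24×10¹⁰ m = 0.0827 AU.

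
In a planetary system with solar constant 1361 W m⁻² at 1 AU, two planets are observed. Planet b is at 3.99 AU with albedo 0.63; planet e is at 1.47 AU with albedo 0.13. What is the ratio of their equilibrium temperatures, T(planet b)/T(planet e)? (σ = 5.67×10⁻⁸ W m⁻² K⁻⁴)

T_eq = [S₀(1−A)/(4σd²)]^(1/4), so T ∝ (1−A)^(1/4) / √d.
T₁ = [1361×0.37/(4×5.67×10⁻⁸×3.99²)]^(1/4) = 108.67 K.
T₂ = [1361×0.87/(4×5.67×10⁻⁸×1.47²)]^(1/4) = 221.70 K.

T₁/T₂ ≈ 0.490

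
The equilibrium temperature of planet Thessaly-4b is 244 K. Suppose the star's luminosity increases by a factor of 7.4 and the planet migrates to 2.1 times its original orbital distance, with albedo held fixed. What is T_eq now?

T_eq ∝ L^(1/4) · d^(−1/2).
T′ = 244 × 7.4^(1/4) / 2.1^(1/2) = 278 K.

T_eq ≈ 278 K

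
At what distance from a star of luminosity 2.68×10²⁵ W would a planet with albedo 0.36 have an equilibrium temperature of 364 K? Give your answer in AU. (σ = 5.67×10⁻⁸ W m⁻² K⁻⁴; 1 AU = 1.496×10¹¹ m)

d ≈ 0.124 AU

From T_eq⁴ = L(1−A)/(16πσd²): d = √[L(1−A)/(16πσT_eq⁴)].
d = √[2.68×10²⁵ × 0.64 / (16π × 5.67×10⁻⁸ × (364)⁴)] = 1.85×10¹⁰ m = 0.124 AU.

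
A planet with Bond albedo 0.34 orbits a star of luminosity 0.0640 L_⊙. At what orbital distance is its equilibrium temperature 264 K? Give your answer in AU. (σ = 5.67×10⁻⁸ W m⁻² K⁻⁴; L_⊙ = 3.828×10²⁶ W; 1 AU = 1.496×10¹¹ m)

d ≈ 0.228 AU

L = 0.0640 × 3.828×10²⁶ = 2.45×10²⁵ W.
From T_eq⁴ = L(1−A)/(16πσd²): d = √[L(1−A)/(16πσT_eq⁴)].
d = √[2.45×10²⁵ × 0.66 / (16π × 5.67×10⁻⁸ × (264)⁴)] = 3.42×10¹⁰ m = 0.228 AU.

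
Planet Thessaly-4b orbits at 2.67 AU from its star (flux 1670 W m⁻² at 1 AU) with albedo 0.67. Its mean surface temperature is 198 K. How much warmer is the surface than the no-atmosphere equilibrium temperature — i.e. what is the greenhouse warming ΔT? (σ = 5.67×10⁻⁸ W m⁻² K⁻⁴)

ΔT ≈ 62.1 K

S = 1670/2.67² = 234.3 W m⁻².
T_eq = [S(1−A)/(4σ)]^(1/4) = [234.3×0.33/(4×5.67×10⁻⁸)]^(1/4) = 135.9 K.
ΔT = T_surf − T_eq = 198 − 135.9.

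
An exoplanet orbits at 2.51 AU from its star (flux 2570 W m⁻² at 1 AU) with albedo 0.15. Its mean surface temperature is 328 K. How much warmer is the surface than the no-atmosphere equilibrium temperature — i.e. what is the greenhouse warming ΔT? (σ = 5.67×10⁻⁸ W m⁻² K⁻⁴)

S = 2570/2.51² = 407.9 W m⁻².
T_eq = [S(1−A)/(4σ)]^(1/4) = [407.9×0.85/(4×5.67×10⁻⁸)]^(1/4) = 197.7 K.
ΔT = T_surf − T_eq = 328 − 197.7.

ΔT ≈ 130.3 K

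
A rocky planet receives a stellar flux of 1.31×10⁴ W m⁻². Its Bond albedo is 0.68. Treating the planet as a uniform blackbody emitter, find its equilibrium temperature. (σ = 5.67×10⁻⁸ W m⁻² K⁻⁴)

Energy balance: absorbed = emitted ⇒ πR²·S(1−A) = 4πR²·σT_eq⁴, so T_eq⁴ = S(1−A)/(4σ).
T_eq = [1.31×10⁴ × 0.32 / (4 × 5.67×10⁻⁸)]^(1/4) = (1.85×10¹⁰)^(1/4) = 369 K.

T_eq ≈ 369 K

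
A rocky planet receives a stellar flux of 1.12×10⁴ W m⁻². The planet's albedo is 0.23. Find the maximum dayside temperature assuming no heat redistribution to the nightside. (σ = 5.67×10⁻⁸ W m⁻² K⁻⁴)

With no redistribution each surface element balances locally: S(1−A) = σT⁴.
T = [1.12×10⁴ × 0.77 / 5.67×10⁻⁸]^(1/4) = (1.52×10¹¹)^(1/4) = 624 K.

T_ss ≈ 624 K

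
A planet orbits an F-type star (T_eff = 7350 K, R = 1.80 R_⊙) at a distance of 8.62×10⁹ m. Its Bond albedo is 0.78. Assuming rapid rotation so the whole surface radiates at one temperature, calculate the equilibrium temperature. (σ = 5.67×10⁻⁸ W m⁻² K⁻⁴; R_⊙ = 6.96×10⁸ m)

T_eq ≈ 1360 K

R_⋆ = 1.80 × 6.96×10⁸ = 1.25×10⁹ m.
L = 4πR_⋆²σT_⋆⁴ = 4π(1.25×10⁹)² × 5.67×10⁻⁸ × (7350)⁴ = 3.26×10²⁷ W.
S = L/(4πd²) = 3.50×10⁶ W m⁻².
Energy balance: absorbed = emitted ⇒ πR²·S(1−A) = 4πR²·σT_eq⁴, so T_eq⁴ = S(1−A)/(4σ).
T_eq = [3.50×10⁶ × 0.22 / (4 × 5.67×10⁻⁸)]^(1/4) = (3.39×10¹²)^(1/4) = 1360 K.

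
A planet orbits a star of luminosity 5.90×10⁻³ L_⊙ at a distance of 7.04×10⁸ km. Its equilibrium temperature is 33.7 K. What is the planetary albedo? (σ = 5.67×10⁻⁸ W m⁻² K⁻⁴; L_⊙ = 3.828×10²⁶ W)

A ≈ 0.19

d = 7.04×10⁸ km = 7.04×10¹¹ m.
L = 5.90×10⁻³ × 3.828×10²⁶ = 2.26×10²⁴ W.
Flux: S = L/(4πd²) = 2.26×10²⁴/(4π×(7.04×10¹¹)²) = 0.363 W m⁻².
From T_eq⁴ = S(1−A)/(4σ): 1−A = 4σT_eq⁴/S.
1−A = 4 × 5.67×10⁻⁸ × (33.7)⁴ / 0.363 = 0.807.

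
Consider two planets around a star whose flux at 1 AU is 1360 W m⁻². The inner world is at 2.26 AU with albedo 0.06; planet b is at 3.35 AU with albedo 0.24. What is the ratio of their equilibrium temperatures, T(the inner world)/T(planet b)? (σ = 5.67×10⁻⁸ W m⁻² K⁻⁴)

T_eq = [S₀(1−A)/(4σd²)]^(1/4), so T ∝ (1−A)^(1/4) / √d.
T₁ = [1360×0.94/(4×5.67×10⁻⁸×2.26²)]^(1/4) = 182.26 K.
T₂ = [1360×0.76/(4×5.67×10⁻⁸×3.35²)]^(1/4) = 141.96 K.

T₁/T₂ ≈ 1.284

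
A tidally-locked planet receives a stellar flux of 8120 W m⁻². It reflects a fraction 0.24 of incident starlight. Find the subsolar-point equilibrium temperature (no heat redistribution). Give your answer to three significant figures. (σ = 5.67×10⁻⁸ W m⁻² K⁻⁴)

T_ss ≈ 574 K

At the subsolar point the surface absorbs S(1−A) and emits σT⁴ per unit area — no factor of 4, since only the local patch is in balance.
T = [8120 × 0.76 / 5.67×10⁻⁸]^(1/4) = (1.09×10¹¹)^(1/4) = 574 K.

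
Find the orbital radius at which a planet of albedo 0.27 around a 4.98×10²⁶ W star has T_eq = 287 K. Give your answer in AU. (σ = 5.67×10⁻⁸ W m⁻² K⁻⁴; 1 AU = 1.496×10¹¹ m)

From T_eq⁴ = L(1−A)/(16πσd²): d = √[L(1−A)/(16πσT_eq⁴)].
d = √[4.98×10²⁶ × 0.73 / (16π × 5.67×10⁻⁸ × (287)⁴)] = 1.37×10¹¹ m = 0.917 AU.

d ≈ 0.917 AU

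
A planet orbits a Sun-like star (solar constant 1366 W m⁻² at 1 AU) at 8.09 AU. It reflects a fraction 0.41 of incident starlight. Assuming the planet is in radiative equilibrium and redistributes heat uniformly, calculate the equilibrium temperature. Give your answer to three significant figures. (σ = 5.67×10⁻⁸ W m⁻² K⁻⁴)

T_eq ≈ 85.8 K

Flux at 8.09 AU: S = 1366/8.09² = 20.9 W m⁻².
Energy balance: absorbed = emitted ⇒ πR²·S(1−A) = 4πR²·σT_eq⁴, so T_eq⁴ = S(1−A)/(4σ).
T_eq = [20.9 × 0.59 / (4 × 5.67×10⁻⁸)]^(1/4) = (5.43×10⁷)^(1/4) = 85.8 K.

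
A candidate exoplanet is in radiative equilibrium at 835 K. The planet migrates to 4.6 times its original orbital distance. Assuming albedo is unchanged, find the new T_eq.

T_eq ≈ 389 K

T_eq ∝ L^(1/4) · d^(−1/2).
T′ = 835 / 4.6^(1/2) = 389 K.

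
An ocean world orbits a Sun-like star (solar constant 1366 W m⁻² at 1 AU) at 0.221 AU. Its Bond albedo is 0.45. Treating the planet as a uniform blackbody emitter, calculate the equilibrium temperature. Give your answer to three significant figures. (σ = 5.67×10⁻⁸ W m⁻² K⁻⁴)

Flux at 0.221 AU: S = 1366/0.221² = 2.80×10⁴ W m⁻².
Energy balance: absorbed = emitted ⇒ πR²·S(1−A) = 4πR²·σT_eq⁴, so T_eq⁴ = S(1−A)/(4σ).
T_eq = [2.80×10⁴ × 0.55 / (4 × 5.67×10⁻⁸)]^(1/4) = (6.78×10¹⁰)^(1/4) = 510 K.

T_eq ≈ 510 K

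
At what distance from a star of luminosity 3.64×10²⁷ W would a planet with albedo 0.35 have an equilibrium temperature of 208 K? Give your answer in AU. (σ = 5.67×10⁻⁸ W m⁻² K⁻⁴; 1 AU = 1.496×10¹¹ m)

From T_eq⁴ = L(1−A)/(16πσd²): d = √[L(1−A)/(16πσT_eq⁴)].
d = √[3.64×10²⁷ × 0.65 / (16π × 5.67×10⁻⁸ × (208)⁴)] = 6.66×10¹¹ m = 4.45 AU.

d ≈ 4.45 AU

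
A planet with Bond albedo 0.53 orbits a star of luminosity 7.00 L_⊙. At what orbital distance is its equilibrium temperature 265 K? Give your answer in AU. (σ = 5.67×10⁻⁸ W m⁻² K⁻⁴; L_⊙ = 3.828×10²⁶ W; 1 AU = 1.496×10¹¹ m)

d ≈ 2.00 AU

L = 7.00 × 3.828×10²⁶ = 2.68×10²⁷ W.
From T_eq⁴ = L(1−A)/(16πσd²): d = √[L(1−A)/(16πσT_eq⁴)].
d = √[2.68×10²⁷ × 0.47 / (16π × 5.67×10⁻⁸ × (265)⁴)] = 2.99×10¹¹ m = 2.00 AU.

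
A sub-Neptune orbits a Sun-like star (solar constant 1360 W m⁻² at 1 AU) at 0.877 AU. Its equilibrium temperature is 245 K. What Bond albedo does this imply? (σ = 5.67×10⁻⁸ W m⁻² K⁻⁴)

A ≈ 0.54

Flux at 0.877 AU: S = 1360/0.877² = 1770 W m⁻².
From T_eq⁴ = S(1−A)/(4σ): 1−A = 4σT_eq⁴/S.
1−A = 4 × 5.67×10⁻⁸ × (245)⁴ / 1770 = 0.462.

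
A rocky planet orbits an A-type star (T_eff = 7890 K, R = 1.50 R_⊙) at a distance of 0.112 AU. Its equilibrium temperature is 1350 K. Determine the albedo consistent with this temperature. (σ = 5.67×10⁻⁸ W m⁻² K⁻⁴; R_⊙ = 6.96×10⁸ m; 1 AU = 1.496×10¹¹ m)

R_⋆ = 1.50 × 6.96×10⁸ = 1.04×10⁹ m.
d = 0.112 AU = 1.68×10¹⁰ m.
L = 4πR_⋆²σT_⋆⁴ = 4π(1.04×10⁹)² × 5.67×10⁻⁸ × (7890)⁴ = 3.01×10²⁷ W.
S = L/(4πd²) = 8.53×10⁵ W m⁻².
From T_eq⁴ = S(1−A)/(4σ): 1−A = 4σT_eq⁴/S.
1−A = 4 × 5.67×10⁻⁸ × (1350)⁴ / 8.53×10⁵ = 0.883.

A ≈ 0.12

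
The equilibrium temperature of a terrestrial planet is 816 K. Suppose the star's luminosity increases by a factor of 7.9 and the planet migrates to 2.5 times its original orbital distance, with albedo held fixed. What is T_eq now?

T_eq ≈ 865 K

T_eq ∝ L^(1/4) · d^(−1/2).
T′ = 816 × 7.9^(1/4) / 2.5^(1/2) = 865 K.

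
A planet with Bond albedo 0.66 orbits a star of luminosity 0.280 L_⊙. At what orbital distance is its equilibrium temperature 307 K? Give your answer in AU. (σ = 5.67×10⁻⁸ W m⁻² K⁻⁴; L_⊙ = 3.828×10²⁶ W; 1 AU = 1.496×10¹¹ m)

L = 0.280 × 3.828×10²⁶ = 1.07×10²⁶ W.
From T_eq⁴ = L(1−A)/(16πσd²): d = √[L(1−A)/(16πσT_eq⁴)].
d = √[1.07×10²⁶ × 0.34 / (16π × 5.67×10⁻⁸ × (307)⁴)] = 3.79×10¹⁰ m = 0.254 AU.

d ≈ 0.254 AU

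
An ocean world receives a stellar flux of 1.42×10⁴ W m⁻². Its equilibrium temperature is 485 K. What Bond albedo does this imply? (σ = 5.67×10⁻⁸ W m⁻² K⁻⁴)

A ≈ 0.12

From T_eq⁴ = S(1−A)/(4σ): 1−A = 4σT_eq⁴/S.
1−A = 4 × 5.67×10⁻⁸ × (485)⁴ / 1.42×10⁴ = 0.884.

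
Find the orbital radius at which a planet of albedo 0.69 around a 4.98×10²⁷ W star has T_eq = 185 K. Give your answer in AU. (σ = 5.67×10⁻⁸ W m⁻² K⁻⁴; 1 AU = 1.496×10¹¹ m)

From T_eq⁴ = L(1−A)/(16πσd²): d = √[L(1−A)/(16πσT_eq⁴)].
d = √[4.98×10²⁷ × 0.31 / (16π × 5.67×10⁻⁸ × (185)⁴)] = 6.80×10¹¹ m = 4.55 AU.

d ≈ 4.55 AU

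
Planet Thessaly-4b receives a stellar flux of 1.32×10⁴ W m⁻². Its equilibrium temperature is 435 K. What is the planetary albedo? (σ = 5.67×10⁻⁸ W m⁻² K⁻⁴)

From T_eq⁴ = S(1−A)/(4σ): 1−A = 4σT_eq⁴/S.
1−A = 4 × 5.67×10⁻⁸ × (435)⁴ / 1.32×10⁴ = 0.615.

A ≈ 0.38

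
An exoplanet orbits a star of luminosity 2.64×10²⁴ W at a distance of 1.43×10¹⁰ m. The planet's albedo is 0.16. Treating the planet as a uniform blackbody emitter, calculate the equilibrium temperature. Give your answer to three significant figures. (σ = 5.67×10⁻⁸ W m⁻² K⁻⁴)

T_eq ≈ 248 K

Flux: S = L/(4πd²) = 2.64×10²⁴/(4π×(1.43×10¹⁰)²) = 1030 W m⁻².
Energy balance: absorbed = emitted ⇒ πR²·S(1−A) = 4πR²·σT_eq⁴, so T_eq⁴ = S(1−A)/(4σ).
T_eq = [1030 × 0.84 / (4 × 5.67×10⁻⁸)]^(1/4) = (3.81×10⁹)^(1/4) = 248 K.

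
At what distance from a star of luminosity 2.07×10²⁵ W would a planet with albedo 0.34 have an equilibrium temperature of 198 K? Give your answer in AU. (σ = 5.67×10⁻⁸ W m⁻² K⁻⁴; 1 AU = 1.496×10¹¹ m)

From T_eq⁴ = L(1−A)/(16πσd²): d = √[L(1−A)/(16πσT_eq⁴)].
d = √[2.07×10²⁵ × 0.66 / (16π × 5.67×10⁻⁸ × (198)⁴)] = 5.58×10¹⁰ m = 0.373 AU.

d ≈ 0.373 AU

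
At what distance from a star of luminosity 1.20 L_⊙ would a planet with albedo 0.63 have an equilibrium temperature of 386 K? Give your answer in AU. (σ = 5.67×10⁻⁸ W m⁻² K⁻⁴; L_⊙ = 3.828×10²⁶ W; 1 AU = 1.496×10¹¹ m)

d ≈ 0.346 AU

L = 1.20 × 3.828×10²⁶ = 4.59×10²⁶ W.
From T_eq⁴ = L(1−A)/(16πσd²): d = √[L(1−A)/(16πσT_eq⁴)].
d = √[4.59×10²⁶ × 0.37 / (16π × 5.67×10⁻⁸ × (386)⁴)] = 5.18×10¹⁰ m = 0.346 AU.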